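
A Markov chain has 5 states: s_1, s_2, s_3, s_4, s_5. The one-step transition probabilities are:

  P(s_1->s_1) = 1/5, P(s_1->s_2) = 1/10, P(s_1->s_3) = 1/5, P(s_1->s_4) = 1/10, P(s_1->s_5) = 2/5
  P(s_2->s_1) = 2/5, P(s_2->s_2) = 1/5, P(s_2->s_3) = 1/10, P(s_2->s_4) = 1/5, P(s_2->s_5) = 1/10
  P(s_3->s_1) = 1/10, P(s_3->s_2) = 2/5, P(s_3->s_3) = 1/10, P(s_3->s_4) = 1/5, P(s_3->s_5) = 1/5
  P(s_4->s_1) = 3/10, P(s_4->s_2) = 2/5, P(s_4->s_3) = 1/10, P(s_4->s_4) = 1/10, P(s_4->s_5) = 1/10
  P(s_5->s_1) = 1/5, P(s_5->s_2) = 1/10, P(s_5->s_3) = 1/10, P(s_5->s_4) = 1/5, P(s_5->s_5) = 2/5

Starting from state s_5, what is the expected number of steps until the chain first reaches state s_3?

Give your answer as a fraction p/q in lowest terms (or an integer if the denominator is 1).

Let h_i = expected steps to first reach s_3 from state i.
Boundary: h_s_3 = 0.
First-step equations for the other states:
  h_s_1 = 1 + 1/5*h_s_1 + 1/10*h_s_2 + 1/5*h_s_3 + 1/10*h_s_4 + 2/5*h_s_5
  h_s_2 = 1 + 2/5*h_s_1 + 1/5*h_s_2 + 1/10*h_s_3 + 1/5*h_s_4 + 1/10*h_s_5
  h_s_4 = 1 + 3/10*h_s_1 + 2/5*h_s_2 + 1/10*h_s_3 + 1/10*h_s_4 + 1/10*h_s_5
  h_s_5 = 1 + 1/5*h_s_1 + 1/10*h_s_2 + 1/10*h_s_3 + 1/5*h_s_4 + 2/5*h_s_5

Substituting h_s_3 = 0 and rearranging gives the linear system (I - Q) h = 1:
  [4/5, -1/10, -1/10, -2/5] . (h_s_1, h_s_2, h_s_4, h_s_5) = 1
  [-2/5, 4/5, -1/5, -1/10] . (h_s_1, h_s_2, h_s_4, h_s_5) = 1
  [-3/10, -2/5, 9/10, -1/10] . (h_s_1, h_s_2, h_s_4, h_s_5) = 1
  [-1/5, -1/10, -1/5, 3/5] . (h_s_1, h_s_2, h_s_4, h_s_5) = 1

Solving yields:
  h_s_1 = 1812/251
  h_s_2 = 1966/251
  h_s_4 = 1980/251
  h_s_5 = 2010/251

Starting state is s_5, so the expected hitting time is h_s_5 = 2010/251.

Answer: 2010/251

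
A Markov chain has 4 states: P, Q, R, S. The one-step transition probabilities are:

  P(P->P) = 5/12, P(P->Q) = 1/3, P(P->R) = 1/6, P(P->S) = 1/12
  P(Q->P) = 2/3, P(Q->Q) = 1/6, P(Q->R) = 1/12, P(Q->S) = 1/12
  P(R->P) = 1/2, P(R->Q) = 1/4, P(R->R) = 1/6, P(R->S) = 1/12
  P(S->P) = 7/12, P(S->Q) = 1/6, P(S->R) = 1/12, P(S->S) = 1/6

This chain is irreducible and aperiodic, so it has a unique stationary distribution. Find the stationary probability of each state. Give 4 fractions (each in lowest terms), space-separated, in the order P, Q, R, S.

Answer: 85/167 483/1837 252/1837 1/11

Derivation:
The stationary distribution satisfies pi = pi * P, i.e.:
  pi_P = 5/12*pi_P + 2/3*pi_Q + 1/2*pi_R + 7/12*pi_S
  pi_Q = 1/3*pi_P + 1/6*pi_Q + 1/4*pi_R + 1/6*pi_S
  pi_R = 1/6*pi_P + 1/12*pi_Q + 1/6*pi_R + 1/12*pi_S
  pi_S = 1/12*pi_P + 1/12*pi_Q + 1/12*pi_R + 1/6*pi_S
with normalization: pi_P + pi_Q + pi_R + pi_S = 1.

Using the first 3 balance equations plus normalization, the linear system A*pi = b is:
  [-7/12, 2/3, 1/2, 7/12] . pi = 0
  [1/3, -5/6, 1/4, 1/6] . pi = 0
  [1/6, 1/12, -5/6, 1/12] . pi = 0
  [1, 1, 1, 1] . pi = 1

Solving yields:
  pi_P = 85/167
  pi_Q = 483/1837
  pi_R = 252/1837
  pi_S = 1/11

Verification (pi * P):
  85/167*5/12 + 483/1837*2/3 + 252/1837*1/2 + 1/11*7/12 = 85/167 = pi_P  (ok)
  85/167*1/3 + 483/1837*1/6 + 252/1837*1/4 + 1/11*1/6 = 483/1837 = pi_Q  (ok)
  85/167*1/6 + 483/1837*1/12 + 252/1837*1/6 + 1/11*1/12 = 252/1837 = pi_R  (ok)
  85/167*1/12 + 483/1837*1/12 + 252/1837*1/12 + 1/11*1/6 = 1/11 = pi_S  (ok)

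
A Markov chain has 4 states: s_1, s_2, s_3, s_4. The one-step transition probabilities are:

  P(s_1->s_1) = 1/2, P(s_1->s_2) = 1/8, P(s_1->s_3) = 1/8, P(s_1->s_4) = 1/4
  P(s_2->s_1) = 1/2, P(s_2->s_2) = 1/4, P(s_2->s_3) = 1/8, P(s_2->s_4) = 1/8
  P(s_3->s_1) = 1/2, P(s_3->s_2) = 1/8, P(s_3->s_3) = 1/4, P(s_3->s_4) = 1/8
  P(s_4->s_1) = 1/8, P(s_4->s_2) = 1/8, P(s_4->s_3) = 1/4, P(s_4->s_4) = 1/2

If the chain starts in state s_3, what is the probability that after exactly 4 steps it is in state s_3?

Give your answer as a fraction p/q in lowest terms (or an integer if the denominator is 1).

Computing P^4 by repeated multiplication:
P^1 =
  s_1: [1/2, 1/8, 1/8, 1/4]
  s_2: [1/2, 1/4, 1/8, 1/8]
  s_3: [1/2, 1/8, 1/4, 1/8]
  s_4: [1/8, 1/8, 1/4, 1/2]
P^2 =
  s_1: [13/32, 9/64, 11/64, 9/32]
  s_2: [29/64, 5/32, 5/32, 15/64]
  s_3: [29/64, 9/64, 11/64, 15/64]
  s_4: [5/16, 9/64, 7/32, 21/64]
P^3 =
  s_1: [101/256, 73/512, 93/512, 9/32]
  s_2: [211/512, 37/256, 89/512, 69/256]
  s_3: [211/512, 73/512, 45/256, 69/256]
  s_4: [193/512, 73/512, 99/512, 147/512]
P^4 =
  s_1: [101/256, 585/4096, 749/4096, 573/2048]
  s_2: [817/2048, 293/2048, 739/4096, 1137/4096]
  s_3: [817/2048, 585/4096, 185/1024, 1137/4096]
  s_4: [1607/4096, 585/4096, 379/2048, 573/2048]

(P^4)[s_3 -> s_3] = 185/1024

Answer: 185/1024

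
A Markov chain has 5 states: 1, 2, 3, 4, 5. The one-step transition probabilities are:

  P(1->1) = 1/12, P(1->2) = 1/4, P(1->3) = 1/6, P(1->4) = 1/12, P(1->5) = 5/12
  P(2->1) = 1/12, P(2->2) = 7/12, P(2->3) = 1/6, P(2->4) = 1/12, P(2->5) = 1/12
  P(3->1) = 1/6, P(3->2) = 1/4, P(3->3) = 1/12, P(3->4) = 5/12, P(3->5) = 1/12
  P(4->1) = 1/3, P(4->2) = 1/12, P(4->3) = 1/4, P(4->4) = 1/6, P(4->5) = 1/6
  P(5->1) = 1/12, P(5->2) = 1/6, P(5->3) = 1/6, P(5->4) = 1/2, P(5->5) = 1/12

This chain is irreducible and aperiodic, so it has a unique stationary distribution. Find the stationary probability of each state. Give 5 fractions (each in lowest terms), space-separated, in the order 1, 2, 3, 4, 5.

The stationary distribution satisfies pi = pi * P, i.e.:
  pi_1 = 1/12*pi_1 + 1/12*pi_2 + 1/6*pi_3 + 1/3*pi_4 + 1/12*pi_5
  pi_2 = 1/4*pi_1 + 7/12*pi_2 + 1/4*pi_3 + 1/12*pi_4 + 1/6*pi_5
  pi_3 = 1/6*pi_1 + 1/6*pi_2 + 1/12*pi_3 + 1/4*pi_4 + 1/6*pi_5
  pi_4 = 1/12*pi_1 + 1/12*pi_2 + 5/12*pi_3 + 1/6*pi_4 + 1/2*pi_5
  pi_5 = 5/12*pi_1 + 1/12*pi_2 + 1/12*pi_3 + 1/6*pi_4 + 1/12*pi_5
with normalization: pi_1 + pi_2 + pi_3 + pi_4 + pi_5 = 1.

Using the first 4 balance equations plus normalization, the linear system A*pi = b is:
  [-11/12, 1/12, 1/6, 1/3, 1/12] . pi = 0
  [1/4, -5/12, 1/4, 1/12, 1/6] . pi = 0
  [1/6, 1/6, -11/12, 1/4, 1/6] . pi = 0
  [1/12, 1/12, 5/12, -5/6, 1/2] . pi = 0
  [1, 1, 1, 1, 1] . pi = 1

Solving yields:
  pi_1 = 2825/18436
  pi_2 = 5535/18436
  pi_3 = 788/4609
  pi_4 = 1026/4609
  pi_5 = 705/4609

Verification (pi * P):
  2825/18436*1/12 + 5535/18436*1/12 + 788/4609*1/6 + 1026/4609*1/3 + 705/4609*1/12 = 2825/18436 = pi_1  (ok)
  2825/18436*1/4 + 5535/18436*7/12 + 788/4609*1/4 + 1026/4609*1/12 + 705/4609*1/6 = 5535/18436 = pi_2  (ok)
  2825/18436*1/6 + 5535/18436*1/6 + 788/4609*1/12 + 1026/4609*1/4 + 705/4609*1/6 = 788/4609 = pi_3  (ok)
  2825/18436*1/12 + 5535/18436*1/12 + 788/4609*5/12 + 1026/4609*1/6 + 705/4609*1/2 = 1026/4609 = pi_4  (ok)
  2825/18436*5/12 + 5535/18436*1/12 + 788/4609*1/12 + 1026/4609*1/6 + 705/4609*1/12 = 705/4609 = pi_5  (ok)

Answer: 2825/18436 5535/18436 788/4609 1026/4609 705/4609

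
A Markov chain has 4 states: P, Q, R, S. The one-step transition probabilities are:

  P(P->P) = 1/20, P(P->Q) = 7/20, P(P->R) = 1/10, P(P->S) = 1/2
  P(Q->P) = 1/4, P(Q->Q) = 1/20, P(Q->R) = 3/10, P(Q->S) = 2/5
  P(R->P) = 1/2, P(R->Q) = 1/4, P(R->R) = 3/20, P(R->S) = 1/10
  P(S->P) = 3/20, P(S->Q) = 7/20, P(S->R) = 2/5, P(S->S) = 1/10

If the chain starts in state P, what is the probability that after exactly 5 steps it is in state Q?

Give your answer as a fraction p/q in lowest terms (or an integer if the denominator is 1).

Computing P^5 by repeated multiplication:
P^1 =
  P: [1/20, 7/20, 1/10, 1/2]
  Q: [1/4, 1/20, 3/10, 2/5]
  R: [1/2, 1/4, 3/20, 1/10]
  S: [3/20, 7/20, 2/5, 1/10]
P^2 =
  P: [43/200, 47/200, 13/40, 9/40]
  Q: [47/200, 61/200, 49/200, 43/200]
  R: [71/400, 13/50, 3/16, 3/8]
  S: [31/100, 41/200, 11/50, 53/200]
P^3 =
  P: [1063/4000, 247/1000, 923/4000, 513/2000]
  Q: [971/4000, 117/500, 951/4000, 571/2000]
  R: [1791/8000, 1013/4000, 2191/8000, 249/1000]
  S: [433/2000, 533/2000, 463/2000, 571/2000]
P^4 =
  P: [18311/80000, 10113/40000, 19031/80000, 701/2500]
  Q: [18587/80000, 10241/40000, 19547/80000, 2673/10000]
  R: [39807/160000, 19731/80000, 38247/160000, 10621/40000]
  S: [9441/40000, 2469/10000, 10021/40000, 5331/20000]
P^5 =
  P: [377047/1600000, 200291/800000, 394527/1600000, 106961/400000]
  Q: [380619/1600000, 199007/800000, 389779/1600000, 107897/400000]
  R: [747039/3200000, 403367/1600000, 770999/3200000, 218807/800000]
  S: [191017/800000, 100351/400000, 193497/800000, 839/3125]

(P^5)[P -> Q] = 200291/800000

Answer: 200291/800000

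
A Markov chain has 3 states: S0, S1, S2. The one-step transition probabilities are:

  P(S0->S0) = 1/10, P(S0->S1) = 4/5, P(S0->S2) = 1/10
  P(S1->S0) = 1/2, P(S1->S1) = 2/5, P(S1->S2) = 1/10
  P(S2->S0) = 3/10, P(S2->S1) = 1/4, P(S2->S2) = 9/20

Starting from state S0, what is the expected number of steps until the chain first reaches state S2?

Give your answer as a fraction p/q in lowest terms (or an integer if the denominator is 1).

Answer: 10

Derivation:
Let h_i = expected steps to first reach S2 from state i.
Boundary: h_S2 = 0.
First-step equations for the other states:
  h_S0 = 1 + 1/10*h_S0 + 4/5*h_S1 + 1/10*h_S2
  h_S1 = 1 + 1/2*h_S0 + 2/5*h_S1 + 1/10*h_S2

Substituting h_S2 = 0 and rearranging gives the linear system (I - Q) h = 1:
  [9/10, -4/5] . (h_S0, h_S1) = 1
  [-1/2, 3/5] . (h_S0, h_S1) = 1

Solving yields:
  h_S0 = 10
  h_S1 = 10

Starting state is S0, so the expected hitting time is h_S0 = 10.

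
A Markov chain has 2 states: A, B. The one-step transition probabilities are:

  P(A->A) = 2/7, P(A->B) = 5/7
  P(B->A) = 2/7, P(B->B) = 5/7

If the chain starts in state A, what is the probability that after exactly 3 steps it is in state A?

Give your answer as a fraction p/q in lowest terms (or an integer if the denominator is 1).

Computing P^3 by repeated multiplication:
P^1 =
  A: [2/7, 5/7]
  B: [2/7, 5/7]
P^2 =
  A: [2/7, 5/7]
  B: [2/7, 5/7]
P^3 =
  A: [2/7, 5/7]
  B: [2/7, 5/7]

(P^3)[A -> A] = 2/7

Answer: 2/7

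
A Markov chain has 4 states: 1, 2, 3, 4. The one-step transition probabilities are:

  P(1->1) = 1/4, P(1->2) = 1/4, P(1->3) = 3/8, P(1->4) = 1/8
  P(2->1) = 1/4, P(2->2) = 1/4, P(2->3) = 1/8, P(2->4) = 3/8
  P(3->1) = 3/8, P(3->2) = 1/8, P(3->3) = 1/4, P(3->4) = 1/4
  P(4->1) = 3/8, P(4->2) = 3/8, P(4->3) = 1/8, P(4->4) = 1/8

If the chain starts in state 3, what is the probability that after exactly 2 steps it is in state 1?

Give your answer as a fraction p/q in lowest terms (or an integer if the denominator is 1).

Answer: 5/16

Derivation:
Computing P^2 by repeated multiplication:
P^1 =
  1: [1/4, 1/4, 3/8, 1/8]
  2: [1/4, 1/4, 1/8, 3/8]
  3: [3/8, 1/8, 1/4, 1/4]
  4: [3/8, 3/8, 1/8, 1/8]
P^2 =
  1: [5/16, 7/32, 15/64, 15/64]
  2: [5/16, 9/32, 13/64, 13/64]
  3: [5/16, 1/4, 1/4, 3/16]
  4: [9/32, 1/4, 15/64, 15/64]

(P^2)[3 -> 1] = 5/16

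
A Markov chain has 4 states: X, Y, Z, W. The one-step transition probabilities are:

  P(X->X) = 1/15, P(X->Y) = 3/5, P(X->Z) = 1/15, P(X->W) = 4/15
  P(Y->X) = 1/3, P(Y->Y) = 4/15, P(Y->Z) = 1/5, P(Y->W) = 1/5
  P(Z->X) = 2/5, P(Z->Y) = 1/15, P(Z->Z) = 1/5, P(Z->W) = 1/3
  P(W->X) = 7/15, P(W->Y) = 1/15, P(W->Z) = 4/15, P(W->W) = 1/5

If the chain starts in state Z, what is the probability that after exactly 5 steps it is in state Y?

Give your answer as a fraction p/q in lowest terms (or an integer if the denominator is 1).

Computing P^5 by repeated multiplication:
P^1 =
  X: [1/15, 3/5, 1/15, 4/15]
  Y: [1/3, 4/15, 1/5, 1/5]
  Z: [2/5, 1/15, 1/5, 1/3]
  W: [7/15, 1/15, 4/15, 1/5]
P^2 =
  X: [16/45, 2/9, 47/225, 16/75]
  Y: [64/225, 67/225, 38/225, 56/225]
  Z: [64/225, 22/75, 38/225, 19/75]
  W: [19/75, 74/225, 34/225, 4/15]
P^3 =
  X: [316/1125, 203/675, 563/3375, 283/1125]
  Y: [1019/3375, 938/3375, 67/375, 163/675]
  Z: [1021/3375, 187/675, 604/3375, 163/675]
  W: [1051/3375, 301/1125, 23/125, 32/135]
P^4 =
  X: [15344/50625, 1556/5625, 3026/16875, 12199/50625]
  Y: [15032/50625, 14341/50625, 8902/50625, 494/2025]
  Z: [601/2025, 14348/50625, 2966/16875, 4118/16875]
  W: [4964/16875, 14492/50625, 2941/16875, 12418/50625]
P^5 =
  X: [1001/3375, 215389/759375, 44462/253125, 1483/6075]
  Y: [75533/253125, 213904/759375, 134161/759375, 184711/759375]
  Z: [226631/759375, 213869/759375, 134179/759375, 184696/759375]
  W: [227216/759375, 23693/84375, 134509/759375, 61471/253125]

(P^5)[Z -> Y] = 213869/759375

Answer: 213869/759375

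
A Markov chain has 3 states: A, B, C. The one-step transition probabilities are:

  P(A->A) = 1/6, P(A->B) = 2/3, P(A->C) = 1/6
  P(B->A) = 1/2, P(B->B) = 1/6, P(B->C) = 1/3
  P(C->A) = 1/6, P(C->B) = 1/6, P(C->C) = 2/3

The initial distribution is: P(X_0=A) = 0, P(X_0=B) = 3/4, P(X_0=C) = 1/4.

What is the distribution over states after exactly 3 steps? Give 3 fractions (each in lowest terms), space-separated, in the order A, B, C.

Propagating the distribution step by step (d_{t+1} = d_t * P):
d_0 = (A=0, B=3/4, C=1/4)
  d_1[A] = 0*1/6 + 3/4*1/2 + 1/4*1/6 = 5/12
  d_1[B] = 0*2/3 + 3/4*1/6 + 1/4*1/6 = 1/6
  d_1[C] = 0*1/6 + 3/4*1/3 + 1/4*2/3 = 5/12
d_1 = (A=5/12, B=1/6, C=5/12)
  d_2[A] = 5/12*1/6 + 1/6*1/2 + 5/12*1/6 = 2/9
  d_2[B] = 5/12*2/3 + 1/6*1/6 + 5/12*1/6 = 3/8
  d_2[C] = 5/12*1/6 + 1/6*1/3 + 5/12*2/3 = 29/72
d_2 = (A=2/9, B=3/8, C=29/72)
  d_3[A] = 2/9*1/6 + 3/8*1/2 + 29/72*1/6 = 7/24
  d_3[B] = 2/9*2/3 + 3/8*1/6 + 29/72*1/6 = 5/18
  d_3[C] = 2/9*1/6 + 3/8*1/3 + 29/72*2/3 = 31/72
d_3 = (A=7/24, B=5/18, C=31/72)

Answer: 7/24 5/18 31/72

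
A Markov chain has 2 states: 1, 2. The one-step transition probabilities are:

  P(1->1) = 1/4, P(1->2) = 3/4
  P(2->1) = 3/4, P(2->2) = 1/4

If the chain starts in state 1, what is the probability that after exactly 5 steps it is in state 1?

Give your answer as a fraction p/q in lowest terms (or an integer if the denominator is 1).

Computing P^5 by repeated multiplication:
P^1 =
  1: [1/4, 3/4]
  2: [3/4, 1/4]
P^2 =
  1: [5/8, 3/8]
  2: [3/8, 5/8]
P^3 =
  1: [7/16, 9/16]
  2: [9/16, 7/16]
P^4 =
  1: [17/32, 15/32]
  2: [15/32, 17/32]
P^5 =
  1: [31/64, 33/64]
  2: [33/64, 31/64]

(P^5)[1 -> 1] = 31/64

Answer: 31/64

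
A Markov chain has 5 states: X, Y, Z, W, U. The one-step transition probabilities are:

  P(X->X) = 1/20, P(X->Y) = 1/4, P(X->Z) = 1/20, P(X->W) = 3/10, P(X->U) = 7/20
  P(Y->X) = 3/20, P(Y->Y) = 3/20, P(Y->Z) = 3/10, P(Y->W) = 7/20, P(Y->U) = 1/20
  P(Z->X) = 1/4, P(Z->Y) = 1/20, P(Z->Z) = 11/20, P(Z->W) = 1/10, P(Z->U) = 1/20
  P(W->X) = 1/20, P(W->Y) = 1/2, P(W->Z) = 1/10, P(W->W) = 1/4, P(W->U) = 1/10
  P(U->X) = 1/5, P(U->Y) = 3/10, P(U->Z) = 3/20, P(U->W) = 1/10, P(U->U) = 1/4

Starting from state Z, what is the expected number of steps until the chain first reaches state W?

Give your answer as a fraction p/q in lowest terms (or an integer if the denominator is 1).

Let h_i = expected steps to first reach W from state i.
Boundary: h_W = 0.
First-step equations for the other states:
  h_X = 1 + 1/20*h_X + 1/4*h_Y + 1/20*h_Z + 3/10*h_W + 7/20*h_U
  h_Y = 1 + 3/20*h_X + 3/20*h_Y + 3/10*h_Z + 7/20*h_W + 1/20*h_U
  h_Z = 1 + 1/4*h_X + 1/20*h_Y + 11/20*h_Z + 1/10*h_W + 1/20*h_U
  h_U = 1 + 1/5*h_X + 3/10*h_Y + 3/20*h_Z + 1/10*h_W + 1/4*h_U

Substituting h_W = 0 and rearranging gives the linear system (I - Q) h = 1:
  [19/20, -1/4, -1/20, -7/20] . (h_X, h_Y, h_Z, h_U) = 1
  [-3/20, 17/20, -3/10, -1/20] . (h_X, h_Y, h_Z, h_U) = 1
  [-1/4, -1/20, 9/20, -1/20] . (h_X, h_Y, h_Z, h_U) = 1
  [-1/5, -3/10, -3/20, 3/4] . (h_X, h_Y, h_Z, h_U) = 1

Solving yields:
  h_X = 4655/1034
  h_Y = 13465/3102
  h_Z = 9010/1551
  h_U = 8425/1551

Starting state is Z, so the expected hitting time is h_Z = 9010/1551.

Answer: 9010/1551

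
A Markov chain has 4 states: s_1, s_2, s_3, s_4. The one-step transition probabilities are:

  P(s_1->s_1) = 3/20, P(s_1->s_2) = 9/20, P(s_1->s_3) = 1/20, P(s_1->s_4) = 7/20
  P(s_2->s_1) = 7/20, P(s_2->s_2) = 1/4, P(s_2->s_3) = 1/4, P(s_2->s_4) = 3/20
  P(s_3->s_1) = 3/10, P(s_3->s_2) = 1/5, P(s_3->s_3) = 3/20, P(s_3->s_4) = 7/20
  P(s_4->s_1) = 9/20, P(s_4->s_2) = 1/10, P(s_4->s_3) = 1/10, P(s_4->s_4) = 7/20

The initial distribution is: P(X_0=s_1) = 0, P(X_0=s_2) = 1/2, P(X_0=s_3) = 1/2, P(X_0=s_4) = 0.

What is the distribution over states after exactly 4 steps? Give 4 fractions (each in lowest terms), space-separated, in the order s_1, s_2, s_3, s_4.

Propagating the distribution step by step (d_{t+1} = d_t * P):
d_0 = (s_1=0, s_2=1/2, s_3=1/2, s_4=0)
  d_1[s_1] = 0*3/20 + 1/2*7/20 + 1/2*3/10 + 0*9/20 = 13/40
  d_1[s_2] = 0*9/20 + 1/2*1/4 + 1/2*1/5 + 0*1/10 = 9/40
  d_1[s_3] = 0*1/20 + 1/2*1/4 + 1/2*3/20 + 0*1/10 = 1/5
  d_1[s_4] = 0*7/20 + 1/2*3/20 + 1/2*7/20 + 0*7/20 = 1/4
d_1 = (s_1=13/40, s_2=9/40, s_3=1/5, s_4=1/4)
  d_2[s_1] = 13/40*3/20 + 9/40*7/20 + 1/5*3/10 + 1/4*9/20 = 3/10
  d_2[s_2] = 13/40*9/20 + 9/40*1/4 + 1/5*1/5 + 1/4*1/10 = 107/400
  d_2[s_3] = 13/40*1/20 + 9/40*1/4 + 1/5*3/20 + 1/4*1/10 = 51/400
  d_2[s_4] = 13/40*7/20 + 9/40*3/20 + 1/5*7/20 + 1/4*7/20 = 61/200
d_2 = (s_1=3/10, s_2=107/400, s_3=51/400, s_4=61/200)
  d_3[s_1] = 3/10*3/20 + 107/400*7/20 + 51/400*3/10 + 61/200*9/20 = 2513/8000
  d_3[s_2] = 3/10*9/20 + 107/400*1/4 + 51/400*1/5 + 61/200*1/10 = 2063/8000
  d_3[s_3] = 3/10*1/20 + 107/400*1/4 + 51/400*3/20 + 61/200*1/10 = 263/2000
  d_3[s_4] = 3/10*7/20 + 107/400*3/20 + 51/400*7/20 + 61/200*7/20 = 593/2000
d_3 = (s_1=2513/8000, s_2=2063/8000, s_3=263/2000, s_4=593/2000)
  d_4[s_1] = 2513/8000*3/20 + 2063/8000*7/20 + 263/2000*3/10 + 593/2000*9/20 = 1241/4000
  d_4[s_2] = 2513/8000*9/20 + 2063/8000*1/4 + 263/2000*1/5 + 593/2000*1/10 = 10471/40000
  d_4[s_3] = 2513/8000*1/20 + 2063/8000*1/4 + 263/2000*3/20 + 593/2000*1/10 = 2591/20000
  d_4[s_4] = 2513/8000*7/20 + 2063/8000*3/20 + 263/2000*7/20 + 593/2000*7/20 = 11937/40000
d_4 = (s_1=1241/4000, s_2=10471/40000, s_3=2591/20000, s_4=11937/40000)

Answer: 1241/4000 10471/40000 2591/20000 11937/40000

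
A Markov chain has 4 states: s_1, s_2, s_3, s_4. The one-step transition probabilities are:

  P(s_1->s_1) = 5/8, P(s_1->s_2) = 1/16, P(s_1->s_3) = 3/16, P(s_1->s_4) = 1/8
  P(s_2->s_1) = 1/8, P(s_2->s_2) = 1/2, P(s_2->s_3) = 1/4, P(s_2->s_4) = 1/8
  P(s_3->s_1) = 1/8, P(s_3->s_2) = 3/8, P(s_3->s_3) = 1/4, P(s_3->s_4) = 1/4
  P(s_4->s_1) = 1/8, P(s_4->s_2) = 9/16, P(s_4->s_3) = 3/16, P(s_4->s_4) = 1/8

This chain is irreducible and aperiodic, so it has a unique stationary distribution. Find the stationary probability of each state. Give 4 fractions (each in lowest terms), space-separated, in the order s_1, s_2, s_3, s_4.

The stationary distribution satisfies pi = pi * P, i.e.:
  pi_s_1 = 5/8*pi_s_1 + 1/8*pi_s_2 + 1/8*pi_s_3 + 1/8*pi_s_4
  pi_s_2 = 1/16*pi_s_1 + 1/2*pi_s_2 + 3/8*pi_s_3 + 9/16*pi_s_4
  pi_s_3 = 3/16*pi_s_1 + 1/4*pi_s_2 + 1/4*pi_s_3 + 3/16*pi_s_4
  pi_s_4 = 1/8*pi_s_1 + 1/8*pi_s_2 + 1/4*pi_s_3 + 1/8*pi_s_4
with normalization: pi_s_1 + pi_s_2 + pi_s_3 + pi_s_4 = 1.

Using the first 3 balance equations plus normalization, the linear system A*pi = b is:
  [-3/8, 1/8, 1/8, 1/8] . pi = 0
  [1/16, -1/2, 3/8, 9/16] . pi = 0
  [3/16, 1/4, -3/4, 3/16] . pi = 0
  [1, 1, 1, 1] . pi = 1

Solving yields:
  pi_s_1 = 1/4
  pi_s_2 = 16/43
  pi_s_3 = 29/129
  pi_s_4 = 79/516

Verification (pi * P):
  1/4*5/8 + 16/43*1/8 + 29/129*1/8 + 79/516*1/8 = 1/4 = pi_s_1  (ok)
  1/4*1/16 + 16/43*1/2 + 29/129*3/8 + 79/516*9/16 = 16/43 = pi_s_2  (ok)
  1/4*3/16 + 16/43*1/4 + 29/129*1/4 + 79/516*3/16 = 29/129 = pi_s_3  (ok)
  1/4*1/8 + 16/43*1/8 + 29/129*1/4 + 79/516*1/8 = 79/516 = pi_s_4  (ok)

Answer: 1/4 16/43 29/129 79/516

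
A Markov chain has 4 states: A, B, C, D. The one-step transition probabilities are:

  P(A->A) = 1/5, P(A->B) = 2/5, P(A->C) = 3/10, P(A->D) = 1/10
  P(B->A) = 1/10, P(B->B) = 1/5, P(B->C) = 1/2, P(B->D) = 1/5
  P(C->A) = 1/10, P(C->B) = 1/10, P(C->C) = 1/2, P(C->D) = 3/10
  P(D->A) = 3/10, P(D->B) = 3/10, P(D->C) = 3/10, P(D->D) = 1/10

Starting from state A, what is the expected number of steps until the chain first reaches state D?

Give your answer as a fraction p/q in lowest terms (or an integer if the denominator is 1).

Let h_i = expected steps to first reach D from state i.
Boundary: h_D = 0.
First-step equations for the other states:
  h_A = 1 + 1/5*h_A + 2/5*h_B + 3/10*h_C + 1/10*h_D
  h_B = 1 + 1/10*h_A + 1/5*h_B + 1/2*h_C + 1/5*h_D
  h_C = 1 + 1/10*h_A + 1/10*h_B + 1/2*h_C + 3/10*h_D

Substituting h_D = 0 and rearranging gives the linear system (I - Q) h = 1:
  [4/5, -2/5, -3/10] . (h_A, h_B, h_C) = 1
  [-1/10, 4/5, -1/2] . (h_A, h_B, h_C) = 1
  [-1/10, -1/10, 1/2] . (h_A, h_B, h_C) = 1

Solving yields:
  h_A = 340/71
  h_B = 300/71
  h_C = 270/71

Starting state is A, so the expected hitting time is h_A = 340/71.

Answer: 340/71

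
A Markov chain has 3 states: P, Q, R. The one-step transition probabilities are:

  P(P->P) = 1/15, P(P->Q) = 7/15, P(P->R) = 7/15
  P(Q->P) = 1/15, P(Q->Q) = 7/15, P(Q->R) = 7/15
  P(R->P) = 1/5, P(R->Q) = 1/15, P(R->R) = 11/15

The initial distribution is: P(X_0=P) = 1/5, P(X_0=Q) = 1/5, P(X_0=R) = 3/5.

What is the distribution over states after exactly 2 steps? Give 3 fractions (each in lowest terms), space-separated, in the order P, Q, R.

Propagating the distribution step by step (d_{t+1} = d_t * P):
d_0 = (P=1/5, Q=1/5, R=3/5)
  d_1[P] = 1/5*1/15 + 1/5*1/15 + 3/5*1/5 = 11/75
  d_1[Q] = 1/5*7/15 + 1/5*7/15 + 3/5*1/15 = 17/75
  d_1[R] = 1/5*7/15 + 1/5*7/15 + 3/5*11/15 = 47/75
d_1 = (P=11/75, Q=17/75, R=47/75)
  d_2[P] = 11/75*1/15 + 17/75*1/15 + 47/75*1/5 = 169/1125
  d_2[Q] = 11/75*7/15 + 17/75*7/15 + 47/75*1/15 = 27/125
  d_2[R] = 11/75*7/15 + 17/75*7/15 + 47/75*11/15 = 713/1125
d_2 = (P=169/1125, Q=27/125, R=713/1125)

Answer: 169/1125 27/125 713/1125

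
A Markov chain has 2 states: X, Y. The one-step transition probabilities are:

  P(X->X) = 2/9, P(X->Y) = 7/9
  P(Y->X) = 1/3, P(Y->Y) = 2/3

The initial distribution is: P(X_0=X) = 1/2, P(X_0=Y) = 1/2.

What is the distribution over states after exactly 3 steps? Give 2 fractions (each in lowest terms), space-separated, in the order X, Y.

Answer: 437/1458 1021/1458

Derivation:
Propagating the distribution step by step (d_{t+1} = d_t * P):
d_0 = (X=1/2, Y=1/2)
  d_1[X] = 1/2*2/9 + 1/2*1/3 = 5/18
  d_1[Y] = 1/2*7/9 + 1/2*2/3 = 13/18
d_1 = (X=5/18, Y=13/18)
  d_2[X] = 5/18*2/9 + 13/18*1/3 = 49/162
  d_2[Y] = 5/18*7/9 + 13/18*2/3 = 113/162
d_2 = (X=49/162, Y=113/162)
  d_3[X] = 49/162*2/9 + 113/162*1/3 = 437/1458
  d_3[Y] = 49/162*7/9 + 113/162*2/3 = 1021/1458
d_3 = (X=437/1458, Y=1021/1458)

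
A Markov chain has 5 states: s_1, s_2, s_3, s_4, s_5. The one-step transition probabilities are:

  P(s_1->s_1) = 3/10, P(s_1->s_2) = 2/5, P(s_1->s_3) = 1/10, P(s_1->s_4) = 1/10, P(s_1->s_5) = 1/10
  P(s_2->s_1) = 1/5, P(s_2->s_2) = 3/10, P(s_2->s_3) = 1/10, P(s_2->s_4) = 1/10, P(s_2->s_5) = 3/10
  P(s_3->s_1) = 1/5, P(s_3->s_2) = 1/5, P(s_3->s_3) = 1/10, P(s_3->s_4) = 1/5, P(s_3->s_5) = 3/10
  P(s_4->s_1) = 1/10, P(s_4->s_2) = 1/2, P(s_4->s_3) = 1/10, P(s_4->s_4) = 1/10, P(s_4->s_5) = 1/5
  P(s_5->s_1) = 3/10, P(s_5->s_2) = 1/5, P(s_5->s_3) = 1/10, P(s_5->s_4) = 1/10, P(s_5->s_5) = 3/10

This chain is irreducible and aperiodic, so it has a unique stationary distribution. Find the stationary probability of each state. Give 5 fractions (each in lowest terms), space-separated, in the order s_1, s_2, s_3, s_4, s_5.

The stationary distribution satisfies pi = pi * P, i.e.:
  pi_s_1 = 3/10*pi_s_1 + 1/5*pi_s_2 + 1/5*pi_s_3 + 1/10*pi_s_4 + 3/10*pi_s_5
  pi_s_2 = 2/5*pi_s_1 + 3/10*pi_s_2 + 1/5*pi_s_3 + 1/2*pi_s_4 + 1/5*pi_s_5
  pi_s_3 = 1/10*pi_s_1 + 1/10*pi_s_2 + 1/10*pi_s_3 + 1/10*pi_s_4 + 1/10*pi_s_5
  pi_s_4 = 1/10*pi_s_1 + 1/10*pi_s_2 + 1/5*pi_s_3 + 1/10*pi_s_4 + 1/10*pi_s_5
  pi_s_5 = 1/10*pi_s_1 + 3/10*pi_s_2 + 3/10*pi_s_3 + 1/5*pi_s_4 + 3/10*pi_s_5
with normalization: pi_s_1 + pi_s_2 + pi_s_3 + pi_s_4 + pi_s_5 = 1.

Using the first 4 balance equations plus normalization, the linear system A*pi = b is:
  [-7/10, 1/5, 1/5, 1/10, 3/10] . pi = 0
  [2/5, -7/10, 1/5, 1/2, 1/5] . pi = 0
  [1/10, 1/10, -9/10, 1/10, 1/10] . pi = 0
  [1/10, 1/10, 1/5, -9/10, 1/10] . pi = 0
  [1, 1, 1, 1, 1] . pi = 1

Solving yields:
  pi_s_1 = 2179/9200
  pi_s_2 = 1433/4600
  pi_s_3 = 1/10
  pi_s_4 = 11/100
  pi_s_5 = 2223/9200

Verification (pi * P):
  2179/9200*3/10 + 1433/4600*1/5 + 1/10*1/5 + 11/100*1/10 + 2223/9200*3/10 = 2179/9200 = pi_s_1  (ok)
  2179/9200*2/5 + 1433/4600*3/10 + 1/10*1/5 + 11/100*1/2 + 2223/9200*1/5 = 1433/4600 = pi_s_2  (ok)
  2179/9200*1/10 + 1433/4600*1/10 + 1/10*1/10 + 11/100*1/10 + 2223/9200*1/10 = 1/10 = pi_s_3  (ok)
  2179/9200*1/10 + 1433/4600*1/10 + 1/10*1/5 + 11/100*1/10 + 2223/9200*1/10 = 11/100 = pi_s_4  (ok)
  2179/9200*1/10 + 1433/4600*3/10 + 1/10*3/10 + 11/100*1/5 + 2223/9200*3/10 = 2223/9200 = pi_s_5  (ok)

Answer: 2179/9200 1433/4600 1/10 11/100 2223/9200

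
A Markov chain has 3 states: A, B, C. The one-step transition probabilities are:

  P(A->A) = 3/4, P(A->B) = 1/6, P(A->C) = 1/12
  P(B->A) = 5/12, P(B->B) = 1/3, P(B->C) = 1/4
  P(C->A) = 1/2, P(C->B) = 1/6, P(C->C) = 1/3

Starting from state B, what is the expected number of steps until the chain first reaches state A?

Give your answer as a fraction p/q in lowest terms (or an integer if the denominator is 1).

Let h_i = expected steps to first reach A from state i.
Boundary: h_A = 0.
First-step equations for the other states:
  h_B = 1 + 5/12*h_A + 1/3*h_B + 1/4*h_C
  h_C = 1 + 1/2*h_A + 1/6*h_B + 1/3*h_C

Substituting h_A = 0 and rearranging gives the linear system (I - Q) h = 1:
  [2/3, -1/4] . (h_B, h_C) = 1
  [-1/6, 2/3] . (h_B, h_C) = 1

Solving yields:
  h_B = 66/29
  h_C = 60/29

Starting state is B, so the expected hitting time is h_B = 66/29.

Answer: 66/29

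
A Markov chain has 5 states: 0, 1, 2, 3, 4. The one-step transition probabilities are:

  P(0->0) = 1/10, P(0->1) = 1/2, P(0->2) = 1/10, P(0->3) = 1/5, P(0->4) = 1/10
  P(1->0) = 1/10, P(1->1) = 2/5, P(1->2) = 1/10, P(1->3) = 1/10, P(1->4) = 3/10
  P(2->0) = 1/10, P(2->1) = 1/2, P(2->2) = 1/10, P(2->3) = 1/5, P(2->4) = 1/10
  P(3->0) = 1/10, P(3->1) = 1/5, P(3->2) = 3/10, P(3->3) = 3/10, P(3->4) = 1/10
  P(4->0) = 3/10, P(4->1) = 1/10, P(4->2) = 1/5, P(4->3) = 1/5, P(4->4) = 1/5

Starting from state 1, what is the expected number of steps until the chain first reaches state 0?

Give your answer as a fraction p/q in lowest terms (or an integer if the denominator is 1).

Let h_i = expected steps to first reach 0 from state i.
Boundary: h_0 = 0.
First-step equations for the other states:
  h_1 = 1 + 1/10*h_0 + 2/5*h_1 + 1/10*h_2 + 1/10*h_3 + 3/10*h_4
  h_2 = 1 + 1/10*h_0 + 1/2*h_1 + 1/10*h_2 + 1/5*h_3 + 1/10*h_4
  h_3 = 1 + 1/10*h_0 + 1/5*h_1 + 3/10*h_2 + 3/10*h_3 + 1/10*h_4
  h_4 = 1 + 3/10*h_0 + 1/10*h_1 + 1/5*h_2 + 1/5*h_3 + 1/5*h_4

Substituting h_0 = 0 and rearranging gives the linear system (I - Q) h = 1:
  [3/5, -1/10, -1/10, -3/10] . (h_1, h_2, h_3, h_4) = 1
  [-1/2, 9/10, -1/5, -1/10] . (h_1, h_2, h_3, h_4) = 1
  [-1/5, -3/10, 7/10, -1/10] . (h_1, h_2, h_3, h_4) = 1
  [-1/10, -1/5, -1/5, 4/5] . (h_1, h_2, h_3, h_4) = 1

Solving yields:
  h_1 = 750/107
  h_2 = 780/107
  h_3 = 790/107
  h_4 = 620/107

Starting state is 1, so the expected hitting time is h_1 = 750/107.

Answer: 750/107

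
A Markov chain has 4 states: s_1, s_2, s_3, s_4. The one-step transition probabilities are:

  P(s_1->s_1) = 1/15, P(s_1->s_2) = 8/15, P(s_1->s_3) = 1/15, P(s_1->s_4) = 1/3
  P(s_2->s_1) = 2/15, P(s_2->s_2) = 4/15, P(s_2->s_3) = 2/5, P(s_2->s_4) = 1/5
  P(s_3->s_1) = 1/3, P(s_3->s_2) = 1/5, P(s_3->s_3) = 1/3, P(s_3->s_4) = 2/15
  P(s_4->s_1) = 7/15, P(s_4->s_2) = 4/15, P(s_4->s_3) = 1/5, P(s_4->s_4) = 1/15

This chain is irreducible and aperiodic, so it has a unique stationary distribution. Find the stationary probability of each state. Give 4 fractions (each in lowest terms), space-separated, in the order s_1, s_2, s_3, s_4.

Answer: 1027/4392 1367/4392 1171/4392 827/4392

Derivation:
The stationary distribution satisfies pi = pi * P, i.e.:
  pi_s_1 = 1/15*pi_s_1 + 2/15*pi_s_2 + 1/3*pi_s_3 + 7/15*pi_s_4
  pi_s_2 = 8/15*pi_s_1 + 4/15*pi_s_2 + 1/5*pi_s_3 + 4/15*pi_s_4
  pi_s_3 = 1/15*pi_s_1 + 2/5*pi_s_2 + 1/3*pi_s_3 + 1/5*pi_s_4
  pi_s_4 = 1/3*pi_s_1 + 1/5*pi_s_2 + 2/15*pi_s_3 + 1/15*pi_s_4
with normalization: pi_s_1 + pi_s_2 + pi_s_3 + pi_s_4 = 1.

Using the first 3 balance equations plus normalization, the linear system A*pi = b is:
  [-14/15, 2/15, 1/3, 7/15] . pi = 0
  [8/15, -11/15, 1/5, 4/15] . pi = 0
  [1/15, 2/5, -2/3, 1/5] . pi = 0
  [1, 1, 1, 1] . pi = 1

Solving yields:
  pi_s_1 = 1027/4392
  pi_s_2 = 1367/4392
  pi_s_3 = 1171/4392
  pi_s_4 = 827/4392

Verification (pi * P):
  1027/4392*1/15 + 1367/4392*2/15 + 1171/4392*1/3 + 827/4392*7/15 = 1027/4392 = pi_s_1  (ok)
  1027/4392*8/15 + 1367/4392*4/15 + 1171/4392*1/5 + 827/4392*4/15 = 1367/4392 = pi_s_2  (ok)
  1027/4392*1/15 + 1367/4392*2/5 + 1171/4392*1/3 + 827/4392*1/5 = 1171/4392 = pi_s_3  (ok)
  1027/4392*1/3 + 1367/4392*1/5 + 1171/4392*2/15 + 827/4392*1/15 = 827/4392 = pi_s_4  (ok)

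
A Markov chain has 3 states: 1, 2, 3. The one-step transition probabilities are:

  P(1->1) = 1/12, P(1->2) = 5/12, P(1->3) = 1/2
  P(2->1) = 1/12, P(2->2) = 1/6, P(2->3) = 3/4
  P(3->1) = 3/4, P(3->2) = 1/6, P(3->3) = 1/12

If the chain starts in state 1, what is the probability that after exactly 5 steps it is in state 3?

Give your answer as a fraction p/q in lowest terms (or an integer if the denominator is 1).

Answer: 1019/2592

Derivation:
Computing P^5 by repeated multiplication:
P^1 =
  1: [1/12, 5/12, 1/2]
  2: [1/12, 1/6, 3/4]
  3: [3/4, 1/6, 1/12]
P^2 =
  1: [5/12, 3/16, 19/48]
  2: [7/12, 3/16, 11/48]
  3: [5/36, 17/48, 73/144]
P^3 =
  1: [25/72, 13/48, 55/144]
  2: [17/72, 5/16, 65/144]
  3: [91/216, 29/144, 163/432]
P^4 =
  1: [73/216, 73/288, 353/864]
  2: [83/216, 65/288, 337/864]
  3: [217/648, 235/864, 1019/2592]
P^5 =
  1: [461/1296, 217/864, 1019/2592]
  2: [445/1296, 227/864, 1021/2592]
  3: [1343/3888, 649/2592, 3143/7776]

(P^5)[1 -> 3] = 1019/2592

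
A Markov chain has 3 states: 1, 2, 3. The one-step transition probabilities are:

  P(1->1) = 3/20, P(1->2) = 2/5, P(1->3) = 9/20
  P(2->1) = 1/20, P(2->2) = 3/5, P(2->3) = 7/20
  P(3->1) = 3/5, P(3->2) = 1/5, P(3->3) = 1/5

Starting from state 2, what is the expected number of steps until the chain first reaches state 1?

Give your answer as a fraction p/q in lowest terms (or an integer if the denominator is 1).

Let h_i = expected steps to first reach 1 from state i.
Boundary: h_1 = 0.
First-step equations for the other states:
  h_2 = 1 + 1/20*h_1 + 3/5*h_2 + 7/20*h_3
  h_3 = 1 + 3/5*h_1 + 1/5*h_2 + 1/5*h_3

Substituting h_1 = 0 and rearranging gives the linear system (I - Q) h = 1:
  [2/5, -7/20] . (h_2, h_3) = 1
  [-1/5, 4/5] . (h_2, h_3) = 1

Solving yields:
  h_2 = 23/5
  h_3 = 12/5

Starting state is 2, so the expected hitting time is h_2 = 23/5.

Answer: 23/5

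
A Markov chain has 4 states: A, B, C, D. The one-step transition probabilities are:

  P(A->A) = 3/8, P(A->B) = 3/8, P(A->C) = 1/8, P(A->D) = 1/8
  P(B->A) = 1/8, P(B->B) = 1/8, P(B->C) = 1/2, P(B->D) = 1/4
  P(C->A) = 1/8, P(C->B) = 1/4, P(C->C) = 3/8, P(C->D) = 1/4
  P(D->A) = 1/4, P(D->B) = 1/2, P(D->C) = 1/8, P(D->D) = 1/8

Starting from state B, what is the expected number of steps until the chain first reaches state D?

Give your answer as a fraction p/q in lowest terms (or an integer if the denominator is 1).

Answer: 48/11

Derivation:
Let h_i = expected steps to first reach D from state i.
Boundary: h_D = 0.
First-step equations for the other states:
  h_A = 1 + 3/8*h_A + 3/8*h_B + 1/8*h_C + 1/8*h_D
  h_B = 1 + 1/8*h_A + 1/8*h_B + 1/2*h_C + 1/4*h_D
  h_C = 1 + 1/8*h_A + 1/4*h_B + 3/8*h_C + 1/4*h_D

Substituting h_D = 0 and rearranging gives the linear system (I - Q) h = 1:
  [5/8, -3/8, -1/8] . (h_A, h_B, h_C) = 1
  [-1/8, 7/8, -1/2] . (h_A, h_B, h_C) = 1
  [-1/8, -1/4, 5/8] . (h_A, h_B, h_C) = 1

Solving yields:
  h_A = 56/11
  h_B = 48/11
  h_C = 48/11

Starting state is B, so the expected hitting time is h_B = 48/11.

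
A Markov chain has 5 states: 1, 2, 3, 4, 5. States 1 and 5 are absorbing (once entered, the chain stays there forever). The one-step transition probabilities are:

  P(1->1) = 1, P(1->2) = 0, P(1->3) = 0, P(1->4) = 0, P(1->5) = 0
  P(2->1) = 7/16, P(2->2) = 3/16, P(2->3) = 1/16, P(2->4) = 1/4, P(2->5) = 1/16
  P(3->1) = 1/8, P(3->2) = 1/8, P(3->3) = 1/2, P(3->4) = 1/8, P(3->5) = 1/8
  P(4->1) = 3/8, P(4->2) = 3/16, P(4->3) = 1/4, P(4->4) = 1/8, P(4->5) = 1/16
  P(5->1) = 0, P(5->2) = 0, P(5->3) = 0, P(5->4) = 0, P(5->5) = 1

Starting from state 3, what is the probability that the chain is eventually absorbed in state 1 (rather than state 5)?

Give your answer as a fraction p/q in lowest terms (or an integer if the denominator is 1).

Let a_i = P(absorbed in 1 | start in state i).
Boundary conditions: a_1 = 1, a_5 = 0.
For each transient state i, a_i = sum_j P(i->j) * a_j:
  a_2 = 7/16*a_1 + 3/16*a_2 + 1/16*a_3 + 1/4*a_4 + 1/16*a_5
  a_3 = 1/8*a_1 + 1/8*a_2 + 1/2*a_3 + 1/8*a_4 + 1/8*a_5
  a_4 = 3/8*a_1 + 3/16*a_2 + 1/4*a_3 + 1/8*a_4 + 1/16*a_5

Substituting a_1 = 1 and a_5 = 0, rearrange to (I - Q) a = r where r[i] = P(i -> 1):
  [13/16, -1/16, -1/4] . (a_2, a_3, a_4) = 7/16
  [-1/8, 1/2, -1/8] . (a_2, a_3, a_4) = 1/8
  [-3/16, -1/4, 7/8] . (a_2, a_3, a_4) = 3/8

Solving yields:
  a_2 = 496/595
  a_3 = 23/35
  a_4 = 473/595

Starting state is 3, so the absorption probability is a_3 = 23/35.

Answer: 23/35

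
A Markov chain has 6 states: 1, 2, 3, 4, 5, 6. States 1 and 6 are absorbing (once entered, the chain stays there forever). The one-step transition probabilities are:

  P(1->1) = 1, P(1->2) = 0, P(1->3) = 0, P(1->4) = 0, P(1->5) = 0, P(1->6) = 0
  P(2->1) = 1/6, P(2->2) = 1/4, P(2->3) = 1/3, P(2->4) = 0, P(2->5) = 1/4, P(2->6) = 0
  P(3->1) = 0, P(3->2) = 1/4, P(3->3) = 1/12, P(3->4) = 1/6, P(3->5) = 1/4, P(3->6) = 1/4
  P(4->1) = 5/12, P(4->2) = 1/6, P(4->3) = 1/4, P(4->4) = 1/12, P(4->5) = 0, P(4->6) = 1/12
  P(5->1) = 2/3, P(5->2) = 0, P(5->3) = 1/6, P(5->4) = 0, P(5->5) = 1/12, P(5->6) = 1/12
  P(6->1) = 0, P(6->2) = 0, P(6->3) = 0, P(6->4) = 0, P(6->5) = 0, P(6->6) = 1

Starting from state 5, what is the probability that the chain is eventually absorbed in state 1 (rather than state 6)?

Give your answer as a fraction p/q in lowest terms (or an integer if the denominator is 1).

Answer: 7424/8941

Derivation:
Let a_i = P(absorbed in 1 | start in state i).
Boundary conditions: a_1 = 1, a_6 = 0.
For each transient state i, a_i = sum_j P(i->j) * a_j:
  a_2 = 1/6*a_1 + 1/4*a_2 + 1/3*a_3 + 0*a_4 + 1/4*a_5 + 0*a_6
  a_3 = 0*a_1 + 1/4*a_2 + 1/12*a_3 + 1/6*a_4 + 1/4*a_5 + 1/4*a_6
  a_4 = 5/12*a_1 + 1/6*a_2 + 1/4*a_3 + 1/12*a_4 + 0*a_5 + 1/12*a_6
  a_5 = 2/3*a_1 + 0*a_2 + 1/6*a_3 + 0*a_4 + 1/12*a_5 + 1/12*a_6

Substituting a_1 = 1 and a_6 = 0, rearrange to (I - Q) a = r where r[i] = P(i -> 1):
  [3/4, -1/3, 0, -1/4] . (a_2, a_3, a_4, a_5) = 1/6
  [-1/4, 11/12, -1/6, -1/4] . (a_2, a_3, a_4, a_5) = 0
  [-1/6, -1/4, 11/12, 0] . (a_2, a_3, a_4, a_5) = 5/12
  [0, -1/6, 0, 11/12] . (a_2, a_3, a_4, a_5) = 2/3

Solving yields:
  a_2 = 6714/8941
  a_3 = 5068/8941
  a_4 = 6667/8941
  a_5 = 7424/8941

Starting state is 5, so the absorption probability is a_5 = 7424/8941.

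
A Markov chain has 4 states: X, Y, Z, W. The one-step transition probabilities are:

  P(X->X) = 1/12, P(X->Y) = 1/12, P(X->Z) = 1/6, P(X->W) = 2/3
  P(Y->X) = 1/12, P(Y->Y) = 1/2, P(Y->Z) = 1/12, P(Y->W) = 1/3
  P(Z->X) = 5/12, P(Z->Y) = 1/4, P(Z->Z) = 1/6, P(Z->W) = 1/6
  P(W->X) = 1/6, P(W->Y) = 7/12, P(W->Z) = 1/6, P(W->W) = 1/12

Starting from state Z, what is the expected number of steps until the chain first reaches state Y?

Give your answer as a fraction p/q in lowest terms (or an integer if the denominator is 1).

Answer: 339/101

Derivation:
Let h_i = expected steps to first reach Y from state i.
Boundary: h_Y = 0.
First-step equations for the other states:
  h_X = 1 + 1/12*h_X + 1/12*h_Y + 1/6*h_Z + 2/3*h_W
  h_Z = 1 + 5/12*h_X + 1/4*h_Y + 1/6*h_Z + 1/6*h_W
  h_W = 1 + 1/6*h_X + 7/12*h_Y + 1/6*h_Z + 1/12*h_W

Substituting h_Y = 0 and rearranging gives the linear system (I - Q) h = 1:
  [11/12, -1/6, -2/3] . (h_X, h_Z, h_W) = 1
  [-5/12, 5/6, -1/6] . (h_X, h_Z, h_W) = 1
  [-1/6, -1/6, 11/12] . (h_X, h_Z, h_W) = 1

Solving yields:
  h_X = 342/101
  h_Z = 339/101
  h_W = 234/101

Starting state is Z, so the expected hitting time is h_Z = 339/101.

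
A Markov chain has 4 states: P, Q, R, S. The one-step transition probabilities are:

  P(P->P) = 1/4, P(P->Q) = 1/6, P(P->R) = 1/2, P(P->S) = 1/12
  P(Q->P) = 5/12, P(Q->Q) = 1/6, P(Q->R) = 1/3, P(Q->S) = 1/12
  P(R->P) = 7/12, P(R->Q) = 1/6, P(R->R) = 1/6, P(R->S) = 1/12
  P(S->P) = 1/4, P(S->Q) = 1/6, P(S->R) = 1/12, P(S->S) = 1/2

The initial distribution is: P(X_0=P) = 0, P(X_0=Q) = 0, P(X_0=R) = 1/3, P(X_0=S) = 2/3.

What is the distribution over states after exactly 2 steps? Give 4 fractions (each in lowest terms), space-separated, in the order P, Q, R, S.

Propagating the distribution step by step (d_{t+1} = d_t * P):
d_0 = (P=0, Q=0, R=1/3, S=2/3)
  d_1[P] = 0*1/4 + 0*5/12 + 1/3*7/12 + 2/3*1/4 = 13/36
  d_1[Q] = 0*1/6 + 0*1/6 + 1/3*1/6 + 2/3*1/6 = 1/6
  d_1[R] = 0*1/2 + 0*1/3 + 1/3*1/6 + 2/3*1/12 = 1/9
  d_1[S] = 0*1/12 + 0*1/12 + 1/3*1/12 + 2/3*1/2 = 13/36
d_1 = (P=13/36, Q=1/6, R=1/9, S=13/36)
  d_2[P] = 13/36*1/4 + 1/6*5/12 + 1/9*7/12 + 13/36*1/4 = 17/54
  d_2[Q] = 13/36*1/6 + 1/6*1/6 + 1/9*1/6 + 13/36*1/6 = 1/6
  d_2[R] = 13/36*1/2 + 1/6*1/3 + 1/9*1/6 + 13/36*1/12 = 41/144
  d_2[S] = 13/36*1/12 + 1/6*1/12 + 1/9*1/12 + 13/36*1/2 = 101/432
d_2 = (P=17/54, Q=1/6, R=41/144, S=101/432)

Answer: 17/54 1/6 41/144 101/432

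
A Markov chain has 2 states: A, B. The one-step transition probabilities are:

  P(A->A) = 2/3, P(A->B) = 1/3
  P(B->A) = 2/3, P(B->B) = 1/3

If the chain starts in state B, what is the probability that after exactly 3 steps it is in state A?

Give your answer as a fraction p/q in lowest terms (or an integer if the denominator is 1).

Answer: 2/3

Derivation:
Computing P^3 by repeated multiplication:
P^1 =
  A: [2/3, 1/3]
  B: [2/3, 1/3]
P^2 =
  A: [2/3, 1/3]
  B: [2/3, 1/3]
P^3 =
  A: [2/3, 1/3]
  B: [2/3, 1/3]

(P^3)[B -> A] = 2/3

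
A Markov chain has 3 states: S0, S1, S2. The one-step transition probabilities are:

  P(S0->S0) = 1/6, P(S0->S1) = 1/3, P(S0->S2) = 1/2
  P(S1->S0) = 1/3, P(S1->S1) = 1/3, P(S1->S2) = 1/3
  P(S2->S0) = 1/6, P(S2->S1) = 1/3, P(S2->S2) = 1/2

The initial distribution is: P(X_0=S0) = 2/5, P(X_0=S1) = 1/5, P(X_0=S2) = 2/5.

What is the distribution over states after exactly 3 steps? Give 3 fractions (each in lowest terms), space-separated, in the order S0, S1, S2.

Answer: 2/9 1/3 4/9

Derivation:
Propagating the distribution step by step (d_{t+1} = d_t * P):
d_0 = (S0=2/5, S1=1/5, S2=2/5)
  d_1[S0] = 2/5*1/6 + 1/5*1/3 + 2/5*1/6 = 1/5
  d_1[S1] = 2/5*1/3 + 1/5*1/3 + 2/5*1/3 = 1/3
  d_1[S2] = 2/5*1/2 + 1/5*1/3 + 2/5*1/2 = 7/15
d_1 = (S0=1/5, S1=1/3, S2=7/15)
  d_2[S0] = 1/5*1/6 + 1/3*1/3 + 7/15*1/6 = 2/9
  d_2[S1] = 1/5*1/3 + 1/3*1/3 + 7/15*1/3 = 1/3
  d_2[S2] = 1/5*1/2 + 1/3*1/3 + 7/15*1/2 = 4/9
d_2 = (S0=2/9, S1=1/3, S2=4/9)
  d_3[S0] = 2/9*1/6 + 1/3*1/3 + 4/9*1/6 = 2/9
  d_3[S1] = 2/9*1/3 + 1/3*1/3 + 4/9*1/3 = 1/3
  d_3[S2] = 2/9*1/2 + 1/3*1/3 + 4/9*1/2 = 4/9
d_3 = (S0=2/9, S1=1/3, S2=4/9)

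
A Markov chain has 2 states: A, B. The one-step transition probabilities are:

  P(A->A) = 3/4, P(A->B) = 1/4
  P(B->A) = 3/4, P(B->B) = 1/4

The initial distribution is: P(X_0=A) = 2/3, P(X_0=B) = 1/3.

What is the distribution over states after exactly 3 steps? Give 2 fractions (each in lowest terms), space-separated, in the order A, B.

Answer: 3/4 1/4

Derivation:
Propagating the distribution step by step (d_{t+1} = d_t * P):
d_0 = (A=2/3, B=1/3)
  d_1[A] = 2/3*3/4 + 1/3*3/4 = 3/4
  d_1[B] = 2/3*1/4 + 1/3*1/4 = 1/4
d_1 = (A=3/4, B=1/4)
  d_2[A] = 3/4*3/4 + 1/4*3/4 = 3/4
  d_2[B] = 3/4*1/4 + 1/4*1/4 = 1/4
d_2 = (A=3/4, B=1/4)
  d_3[A] = 3/4*3/4 + 1/4*3/4 = 3/4
  d_3[B] = 3/4*1/4 + 1/4*1/4 = 1/4
d_3 = (A=3/4, B=1/4)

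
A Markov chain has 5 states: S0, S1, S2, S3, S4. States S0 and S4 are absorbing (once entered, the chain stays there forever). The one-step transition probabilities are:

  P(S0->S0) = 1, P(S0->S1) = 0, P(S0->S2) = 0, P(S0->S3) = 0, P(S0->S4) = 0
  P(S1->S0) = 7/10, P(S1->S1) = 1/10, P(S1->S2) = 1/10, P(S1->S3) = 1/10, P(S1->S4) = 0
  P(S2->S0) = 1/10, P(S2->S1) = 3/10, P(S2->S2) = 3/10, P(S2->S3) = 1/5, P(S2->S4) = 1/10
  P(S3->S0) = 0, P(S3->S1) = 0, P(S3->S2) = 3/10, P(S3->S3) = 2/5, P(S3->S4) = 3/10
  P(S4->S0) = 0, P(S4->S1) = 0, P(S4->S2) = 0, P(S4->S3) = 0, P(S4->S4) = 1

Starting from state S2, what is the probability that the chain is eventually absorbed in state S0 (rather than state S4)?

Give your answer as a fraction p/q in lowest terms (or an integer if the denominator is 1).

Answer: 20/33

Derivation:
Let a_i = P(absorbed in S0 | start in state i).
Boundary conditions: a_S0 = 1, a_S4 = 0.
For each transient state i, a_i = sum_j P(i->j) * a_j:
  a_S1 = 7/10*a_S0 + 1/10*a_S1 + 1/10*a_S2 + 1/10*a_S3 + 0*a_S4
  a_S2 = 1/10*a_S0 + 3/10*a_S1 + 3/10*a_S2 + 1/5*a_S3 + 1/10*a_S4
  a_S3 = 0*a_S0 + 0*a_S1 + 3/10*a_S2 + 2/5*a_S3 + 3/10*a_S4

Substituting a_S0 = 1 and a_S4 = 0, rearrange to (I - Q) a = r where r[i] = P(i -> S0):
  [9/10, -1/10, -1/10] . (a_S1, a_S2, a_S3) = 7/10
  [-3/10, 7/10, -1/5] . (a_S1, a_S2, a_S3) = 1/10
  [0, -3/10, 3/5] . (a_S1, a_S2, a_S3) = 0

Solving yields:
  a_S1 = 29/33
  a_S2 = 20/33
  a_S3 = 10/33

Starting state is S2, so the absorption probability is a_S2 = 20/33.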